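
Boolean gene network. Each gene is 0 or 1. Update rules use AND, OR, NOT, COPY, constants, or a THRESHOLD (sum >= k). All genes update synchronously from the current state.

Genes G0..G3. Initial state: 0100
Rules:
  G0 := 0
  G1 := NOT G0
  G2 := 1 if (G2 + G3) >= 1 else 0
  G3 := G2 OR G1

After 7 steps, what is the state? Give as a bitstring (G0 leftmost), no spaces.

Step 1: G0=0(const) G1=NOT G0=NOT 0=1 G2=(0+0>=1)=0 G3=G2|G1=0|1=1 -> 0101
Step 2: G0=0(const) G1=NOT G0=NOT 0=1 G2=(0+1>=1)=1 G3=G2|G1=0|1=1 -> 0111
Step 3: G0=0(const) G1=NOT G0=NOT 0=1 G2=(1+1>=1)=1 G3=G2|G1=1|1=1 -> 0111
Step 4: G0=0(const) G1=NOT G0=NOT 0=1 G2=(1+1>=1)=1 G3=G2|G1=1|1=1 -> 0111
Step 5: G0=0(const) G1=NOT G0=NOT 0=1 G2=(1+1>=1)=1 G3=G2|G1=1|1=1 -> 0111
Step 6: G0=0(const) G1=NOT G0=NOT 0=1 G2=(1+1>=1)=1 G3=G2|G1=1|1=1 -> 0111
Step 7: G0=0(const) G1=NOT G0=NOT 0=1 G2=(1+1>=1)=1 G3=G2|G1=1|1=1 -> 0111

0111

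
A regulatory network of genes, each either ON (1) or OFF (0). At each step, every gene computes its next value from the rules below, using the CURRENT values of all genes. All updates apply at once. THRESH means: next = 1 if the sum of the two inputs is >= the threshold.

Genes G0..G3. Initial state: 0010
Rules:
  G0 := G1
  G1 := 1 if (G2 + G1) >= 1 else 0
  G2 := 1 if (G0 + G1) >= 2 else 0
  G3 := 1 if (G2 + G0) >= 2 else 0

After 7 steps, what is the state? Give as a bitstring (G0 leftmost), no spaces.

Step 1: G0=G1=0 G1=(1+0>=1)=1 G2=(0+0>=2)=0 G3=(1+0>=2)=0 -> 0100
Step 2: G0=G1=1 G1=(0+1>=1)=1 G2=(0+1>=2)=0 G3=(0+0>=2)=0 -> 1100
Step 3: G0=G1=1 G1=(0+1>=1)=1 G2=(1+1>=2)=1 G3=(0+1>=2)=0 -> 1110
Step 4: G0=G1=1 G1=(1+1>=1)=1 G2=(1+1>=2)=1 G3=(1+1>=2)=1 -> 1111
Step 5: G0=G1=1 G1=(1+1>=1)=1 G2=(1+1>=2)=1 G3=(1+1>=2)=1 -> 1111
Step 6: G0=G1=1 G1=(1+1>=1)=1 G2=(1+1>=2)=1 G3=(1+1>=2)=1 -> 1111
Step 7: G0=G1=1 G1=(1+1>=1)=1 G2=(1+1>=2)=1 G3=(1+1>=2)=1 -> 1111

1111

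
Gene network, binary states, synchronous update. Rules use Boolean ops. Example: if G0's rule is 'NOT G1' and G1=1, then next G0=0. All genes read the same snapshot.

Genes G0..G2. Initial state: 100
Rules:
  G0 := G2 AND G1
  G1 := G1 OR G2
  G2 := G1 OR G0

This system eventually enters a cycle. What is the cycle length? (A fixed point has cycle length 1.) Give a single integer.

Step 0: 100
Step 1: G0=G2&G1=0&0=0 G1=G1|G2=0|0=0 G2=G1|G0=0|1=1 -> 001
Step 2: G0=G2&G1=1&0=0 G1=G1|G2=0|1=1 G2=G1|G0=0|0=0 -> 010
Step 3: G0=G2&G1=0&1=0 G1=G1|G2=1|0=1 G2=G1|G0=1|0=1 -> 011
Step 4: G0=G2&G1=1&1=1 G1=G1|G2=1|1=1 G2=G1|G0=1|0=1 -> 111
Step 5: G0=G2&G1=1&1=1 G1=G1|G2=1|1=1 G2=G1|G0=1|1=1 -> 111
State from step 5 equals state from step 4 -> cycle length 1

Answer: 1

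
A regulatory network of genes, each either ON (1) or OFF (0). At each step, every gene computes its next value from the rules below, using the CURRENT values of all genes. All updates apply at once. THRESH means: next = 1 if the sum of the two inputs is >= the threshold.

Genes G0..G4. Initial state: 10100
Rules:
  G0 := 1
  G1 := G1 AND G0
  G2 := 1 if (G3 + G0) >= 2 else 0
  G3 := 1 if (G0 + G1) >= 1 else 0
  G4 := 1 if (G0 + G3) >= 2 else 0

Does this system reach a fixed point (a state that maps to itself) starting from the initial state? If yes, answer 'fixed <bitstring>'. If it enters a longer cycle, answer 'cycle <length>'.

Answer: fixed 10111

Derivation:
Step 0: 10100
Step 1: G0=1(const) G1=G1&G0=0&1=0 G2=(0+1>=2)=0 G3=(1+0>=1)=1 G4=(1+0>=2)=0 -> 10010
Step 2: G0=1(const) G1=G1&G0=0&1=0 G2=(1+1>=2)=1 G3=(1+0>=1)=1 G4=(1+1>=2)=1 -> 10111
Step 3: G0=1(const) G1=G1&G0=0&1=0 G2=(1+1>=2)=1 G3=(1+0>=1)=1 G4=(1+1>=2)=1 -> 10111
Fixed point reached at step 2: 10111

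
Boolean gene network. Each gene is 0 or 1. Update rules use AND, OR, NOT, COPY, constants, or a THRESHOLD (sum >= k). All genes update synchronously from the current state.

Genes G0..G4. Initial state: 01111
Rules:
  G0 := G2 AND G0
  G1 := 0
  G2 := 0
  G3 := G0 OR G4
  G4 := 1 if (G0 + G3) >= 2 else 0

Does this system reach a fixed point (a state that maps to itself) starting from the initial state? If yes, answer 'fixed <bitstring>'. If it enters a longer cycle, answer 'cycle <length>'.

Answer: fixed 00000

Derivation:
Step 0: 01111
Step 1: G0=G2&G0=1&0=0 G1=0(const) G2=0(const) G3=G0|G4=0|1=1 G4=(0+1>=2)=0 -> 00010
Step 2: G0=G2&G0=0&0=0 G1=0(const) G2=0(const) G3=G0|G4=0|0=0 G4=(0+1>=2)=0 -> 00000
Step 3: G0=G2&G0=0&0=0 G1=0(const) G2=0(const) G3=G0|G4=0|0=0 G4=(0+0>=2)=0 -> 00000
Fixed point reached at step 2: 00000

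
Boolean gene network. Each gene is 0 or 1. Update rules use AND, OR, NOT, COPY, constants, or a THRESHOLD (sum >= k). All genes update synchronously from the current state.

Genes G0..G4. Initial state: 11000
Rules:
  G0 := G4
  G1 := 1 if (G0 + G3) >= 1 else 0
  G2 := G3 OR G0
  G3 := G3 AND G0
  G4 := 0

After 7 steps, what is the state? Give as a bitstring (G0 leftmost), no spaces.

Step 1: G0=G4=0 G1=(1+0>=1)=1 G2=G3|G0=0|1=1 G3=G3&G0=0&1=0 G4=0(const) -> 01100
Step 2: G0=G4=0 G1=(0+0>=1)=0 G2=G3|G0=0|0=0 G3=G3&G0=0&0=0 G4=0(const) -> 00000
Step 3: G0=G4=0 G1=(0+0>=1)=0 G2=G3|G0=0|0=0 G3=G3&G0=0&0=0 G4=0(const) -> 00000
Step 4: G0=G4=0 G1=(0+0>=1)=0 G2=G3|G0=0|0=0 G3=G3&G0=0&0=0 G4=0(const) -> 00000
Step 5: G0=G4=0 G1=(0+0>=1)=0 G2=G3|G0=0|0=0 G3=G3&G0=0&0=0 G4=0(const) -> 00000
Step 6: G0=G4=0 G1=(0+0>=1)=0 G2=G3|G0=0|0=0 G3=G3&G0=0&0=0 G4=0(const) -> 00000
Step 7: G0=G4=0 G1=(0+0>=1)=0 G2=G3|G0=0|0=0 G3=G3&G0=0&0=0 G4=0(const) -> 00000

00000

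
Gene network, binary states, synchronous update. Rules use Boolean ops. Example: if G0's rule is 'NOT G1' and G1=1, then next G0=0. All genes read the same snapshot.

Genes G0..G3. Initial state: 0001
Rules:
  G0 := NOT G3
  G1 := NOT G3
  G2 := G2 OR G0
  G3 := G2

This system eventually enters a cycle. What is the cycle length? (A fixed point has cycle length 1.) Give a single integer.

Step 0: 0001
Step 1: G0=NOT G3=NOT 1=0 G1=NOT G3=NOT 1=0 G2=G2|G0=0|0=0 G3=G2=0 -> 0000
Step 2: G0=NOT G3=NOT 0=1 G1=NOT G3=NOT 0=1 G2=G2|G0=0|0=0 G3=G2=0 -> 1100
Step 3: G0=NOT G3=NOT 0=1 G1=NOT G3=NOT 0=1 G2=G2|G0=0|1=1 G3=G2=0 -> 1110
Step 4: G0=NOT G3=NOT 0=1 G1=NOT G3=NOT 0=1 G2=G2|G0=1|1=1 G3=G2=1 -> 1111
Step 5: G0=NOT G3=NOT 1=0 G1=NOT G3=NOT 1=0 G2=G2|G0=1|1=1 G3=G2=1 -> 0011
Step 6: G0=NOT G3=NOT 1=0 G1=NOT G3=NOT 1=0 G2=G2|G0=1|0=1 G3=G2=1 -> 0011
State from step 6 equals state from step 5 -> cycle length 1

Answer: 1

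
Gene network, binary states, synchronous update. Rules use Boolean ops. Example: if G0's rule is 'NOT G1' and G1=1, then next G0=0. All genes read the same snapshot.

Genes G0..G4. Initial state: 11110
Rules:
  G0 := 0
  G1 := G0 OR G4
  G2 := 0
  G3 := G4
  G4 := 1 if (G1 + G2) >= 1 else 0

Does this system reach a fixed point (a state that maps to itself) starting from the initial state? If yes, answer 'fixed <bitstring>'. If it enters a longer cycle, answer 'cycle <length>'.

Step 0: 11110
Step 1: G0=0(const) G1=G0|G4=1|0=1 G2=0(const) G3=G4=0 G4=(1+1>=1)=1 -> 01001
Step 2: G0=0(const) G1=G0|G4=0|1=1 G2=0(const) G3=G4=1 G4=(1+0>=1)=1 -> 01011
Step 3: G0=0(const) G1=G0|G4=0|1=1 G2=0(const) G3=G4=1 G4=(1+0>=1)=1 -> 01011
Fixed point reached at step 2: 01011

Answer: fixed 01011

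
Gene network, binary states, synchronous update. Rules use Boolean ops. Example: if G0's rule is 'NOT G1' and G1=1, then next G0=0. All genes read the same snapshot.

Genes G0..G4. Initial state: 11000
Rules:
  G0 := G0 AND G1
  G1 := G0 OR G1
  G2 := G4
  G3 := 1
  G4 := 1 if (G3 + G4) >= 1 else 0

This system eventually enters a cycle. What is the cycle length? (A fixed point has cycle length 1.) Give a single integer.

Answer: 1

Derivation:
Step 0: 11000
Step 1: G0=G0&G1=1&1=1 G1=G0|G1=1|1=1 G2=G4=0 G3=1(const) G4=(0+0>=1)=0 -> 11010
Step 2: G0=G0&G1=1&1=1 G1=G0|G1=1|1=1 G2=G4=0 G3=1(const) G4=(1+0>=1)=1 -> 11011
Step 3: G0=G0&G1=1&1=1 G1=G0|G1=1|1=1 G2=G4=1 G3=1(const) G4=(1+1>=1)=1 -> 11111
Step 4: G0=G0&G1=1&1=1 G1=G0|G1=1|1=1 G2=G4=1 G3=1(const) G4=(1+1>=1)=1 -> 11111
State from step 4 equals state from step 3 -> cycle length 1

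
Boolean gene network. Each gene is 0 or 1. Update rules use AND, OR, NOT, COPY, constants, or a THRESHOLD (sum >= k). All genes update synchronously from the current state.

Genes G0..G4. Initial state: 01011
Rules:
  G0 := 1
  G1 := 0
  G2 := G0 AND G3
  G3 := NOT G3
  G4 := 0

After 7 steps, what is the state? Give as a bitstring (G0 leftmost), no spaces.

Step 1: G0=1(const) G1=0(const) G2=G0&G3=0&1=0 G3=NOT G3=NOT 1=0 G4=0(const) -> 10000
Step 2: G0=1(const) G1=0(const) G2=G0&G3=1&0=0 G3=NOT G3=NOT 0=1 G4=0(const) -> 10010
Step 3: G0=1(const) G1=0(const) G2=G0&G3=1&1=1 G3=NOT G3=NOT 1=0 G4=0(const) -> 10100
Step 4: G0=1(const) G1=0(const) G2=G0&G3=1&0=0 G3=NOT G3=NOT 0=1 G4=0(const) -> 10010
Step 5: G0=1(const) G1=0(const) G2=G0&G3=1&1=1 G3=NOT G3=NOT 1=0 G4=0(const) -> 10100
Step 6: G0=1(const) G1=0(const) G2=G0&G3=1&0=0 G3=NOT G3=NOT 0=1 G4=0(const) -> 10010
Step 7: G0=1(const) G1=0(const) G2=G0&G3=1&1=1 G3=NOT G3=NOT 1=0 G4=0(const) -> 10100

10100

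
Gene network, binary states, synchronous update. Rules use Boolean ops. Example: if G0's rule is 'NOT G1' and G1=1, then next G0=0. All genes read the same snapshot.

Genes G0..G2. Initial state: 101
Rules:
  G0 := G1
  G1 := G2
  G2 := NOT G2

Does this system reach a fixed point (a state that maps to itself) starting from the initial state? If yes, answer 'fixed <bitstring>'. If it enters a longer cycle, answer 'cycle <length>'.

Step 0: 101
Step 1: G0=G1=0 G1=G2=1 G2=NOT G2=NOT 1=0 -> 010
Step 2: G0=G1=1 G1=G2=0 G2=NOT G2=NOT 0=1 -> 101
Cycle of length 2 starting at step 0 -> no fixed point

Answer: cycle 2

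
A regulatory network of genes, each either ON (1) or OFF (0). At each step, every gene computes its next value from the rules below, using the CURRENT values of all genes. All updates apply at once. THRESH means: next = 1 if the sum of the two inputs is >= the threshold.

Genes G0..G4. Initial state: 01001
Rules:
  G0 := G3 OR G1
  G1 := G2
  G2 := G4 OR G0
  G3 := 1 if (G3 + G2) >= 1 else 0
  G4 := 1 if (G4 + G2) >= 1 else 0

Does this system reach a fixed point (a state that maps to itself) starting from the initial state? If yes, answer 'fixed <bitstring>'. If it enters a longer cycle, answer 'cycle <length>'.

Answer: fixed 11111

Derivation:
Step 0: 01001
Step 1: G0=G3|G1=0|1=1 G1=G2=0 G2=G4|G0=1|0=1 G3=(0+0>=1)=0 G4=(1+0>=1)=1 -> 10101
Step 2: G0=G3|G1=0|0=0 G1=G2=1 G2=G4|G0=1|1=1 G3=(0+1>=1)=1 G4=(1+1>=1)=1 -> 01111
Step 3: G0=G3|G1=1|1=1 G1=G2=1 G2=G4|G0=1|0=1 G3=(1+1>=1)=1 G4=(1+1>=1)=1 -> 11111
Step 4: G0=G3|G1=1|1=1 G1=G2=1 G2=G4|G0=1|1=1 G3=(1+1>=1)=1 G4=(1+1>=1)=1 -> 11111
Fixed point reached at step 3: 11111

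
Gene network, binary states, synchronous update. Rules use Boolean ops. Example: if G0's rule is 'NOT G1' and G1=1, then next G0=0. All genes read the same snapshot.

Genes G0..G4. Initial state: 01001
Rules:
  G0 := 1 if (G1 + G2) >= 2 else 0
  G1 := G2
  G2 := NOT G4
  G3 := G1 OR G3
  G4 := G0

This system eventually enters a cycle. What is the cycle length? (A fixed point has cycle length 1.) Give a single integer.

Answer: 7

Derivation:
Step 0: 01001
Step 1: G0=(1+0>=2)=0 G1=G2=0 G2=NOT G4=NOT 1=0 G3=G1|G3=1|0=1 G4=G0=0 -> 00010
Step 2: G0=(0+0>=2)=0 G1=G2=0 G2=NOT G4=NOT 0=1 G3=G1|G3=0|1=1 G4=G0=0 -> 00110
Step 3: G0=(0+1>=2)=0 G1=G2=1 G2=NOT G4=NOT 0=1 G3=G1|G3=0|1=1 G4=G0=0 -> 01110
Step 4: G0=(1+1>=2)=1 G1=G2=1 G2=NOT G4=NOT 0=1 G3=G1|G3=1|1=1 G4=G0=0 -> 11110
Step 5: G0=(1+1>=2)=1 G1=G2=1 G2=NOT G4=NOT 0=1 G3=G1|G3=1|1=1 G4=G0=1 -> 11111
Step 6: G0=(1+1>=2)=1 G1=G2=1 G2=NOT G4=NOT 1=0 G3=G1|G3=1|1=1 G4=G0=1 -> 11011
Step 7: G0=(1+0>=2)=0 G1=G2=0 G2=NOT G4=NOT 1=0 G3=G1|G3=1|1=1 G4=G0=1 -> 00011
Step 8: G0=(0+0>=2)=0 G1=G2=0 G2=NOT G4=NOT 1=0 G3=G1|G3=0|1=1 G4=G0=0 -> 00010
State from step 8 equals state from step 1 -> cycle length 7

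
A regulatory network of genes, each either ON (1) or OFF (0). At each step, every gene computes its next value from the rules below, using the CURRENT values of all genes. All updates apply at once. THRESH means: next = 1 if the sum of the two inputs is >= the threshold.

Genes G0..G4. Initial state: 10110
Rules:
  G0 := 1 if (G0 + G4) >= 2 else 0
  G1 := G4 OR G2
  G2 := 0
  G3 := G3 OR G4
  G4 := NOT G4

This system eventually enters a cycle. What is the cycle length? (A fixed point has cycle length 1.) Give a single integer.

Answer: 2

Derivation:
Step 0: 10110
Step 1: G0=(1+0>=2)=0 G1=G4|G2=0|1=1 G2=0(const) G3=G3|G4=1|0=1 G4=NOT G4=NOT 0=1 -> 01011
Step 2: G0=(0+1>=2)=0 G1=G4|G2=1|0=1 G2=0(const) G3=G3|G4=1|1=1 G4=NOT G4=NOT 1=0 -> 01010
Step 3: G0=(0+0>=2)=0 G1=G4|G2=0|0=0 G2=0(const) G3=G3|G4=1|0=1 G4=NOT G4=NOT 0=1 -> 00011
Step 4: G0=(0+1>=2)=0 G1=G4|G2=1|0=1 G2=0(const) G3=G3|G4=1|1=1 G4=NOT G4=NOT 1=0 -> 01010
State from step 4 equals state from step 2 -> cycle length 2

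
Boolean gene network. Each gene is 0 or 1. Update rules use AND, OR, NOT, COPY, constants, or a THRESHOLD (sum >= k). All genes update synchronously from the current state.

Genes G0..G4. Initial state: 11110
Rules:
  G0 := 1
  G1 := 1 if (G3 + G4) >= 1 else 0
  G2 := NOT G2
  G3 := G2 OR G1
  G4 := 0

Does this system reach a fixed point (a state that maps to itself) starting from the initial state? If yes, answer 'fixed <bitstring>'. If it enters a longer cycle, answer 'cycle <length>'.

Step 0: 11110
Step 1: G0=1(const) G1=(1+0>=1)=1 G2=NOT G2=NOT 1=0 G3=G2|G1=1|1=1 G4=0(const) -> 11010
Step 2: G0=1(const) G1=(1+0>=1)=1 G2=NOT G2=NOT 0=1 G3=G2|G1=0|1=1 G4=0(const) -> 11110
Cycle of length 2 starting at step 0 -> no fixed point

Answer: cycle 2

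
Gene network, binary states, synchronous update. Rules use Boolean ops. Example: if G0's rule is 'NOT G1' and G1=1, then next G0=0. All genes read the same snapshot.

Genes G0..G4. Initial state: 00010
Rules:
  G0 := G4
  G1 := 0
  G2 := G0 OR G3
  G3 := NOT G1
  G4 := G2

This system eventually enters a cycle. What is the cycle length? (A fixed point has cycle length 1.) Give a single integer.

Answer: 1

Derivation:
Step 0: 00010
Step 1: G0=G4=0 G1=0(const) G2=G0|G3=0|1=1 G3=NOT G1=NOT 0=1 G4=G2=0 -> 00110
Step 2: G0=G4=0 G1=0(const) G2=G0|G3=0|1=1 G3=NOT G1=NOT 0=1 G4=G2=1 -> 00111
Step 3: G0=G4=1 G1=0(const) G2=G0|G3=0|1=1 G3=NOT G1=NOT 0=1 G4=G2=1 -> 10111
Step 4: G0=G4=1 G1=0(const) G2=G0|G3=1|1=1 G3=NOT G1=NOT 0=1 G4=G2=1 -> 10111
State from step 4 equals state from step 3 -> cycle length 1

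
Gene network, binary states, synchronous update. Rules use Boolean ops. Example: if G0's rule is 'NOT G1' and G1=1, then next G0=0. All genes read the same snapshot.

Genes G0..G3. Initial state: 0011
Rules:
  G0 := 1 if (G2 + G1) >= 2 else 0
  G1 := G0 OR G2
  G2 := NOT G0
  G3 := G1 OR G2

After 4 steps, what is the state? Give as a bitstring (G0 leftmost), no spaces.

Step 1: G0=(1+0>=2)=0 G1=G0|G2=0|1=1 G2=NOT G0=NOT 0=1 G3=G1|G2=0|1=1 -> 0111
Step 2: G0=(1+1>=2)=1 G1=G0|G2=0|1=1 G2=NOT G0=NOT 0=1 G3=G1|G2=1|1=1 -> 1111
Step 3: G0=(1+1>=2)=1 G1=G0|G2=1|1=1 G2=NOT G0=NOT 1=0 G3=G1|G2=1|1=1 -> 1101
Step 4: G0=(0+1>=2)=0 G1=G0|G2=1|0=1 G2=NOT G0=NOT 1=0 G3=G1|G2=1|0=1 -> 0101

0101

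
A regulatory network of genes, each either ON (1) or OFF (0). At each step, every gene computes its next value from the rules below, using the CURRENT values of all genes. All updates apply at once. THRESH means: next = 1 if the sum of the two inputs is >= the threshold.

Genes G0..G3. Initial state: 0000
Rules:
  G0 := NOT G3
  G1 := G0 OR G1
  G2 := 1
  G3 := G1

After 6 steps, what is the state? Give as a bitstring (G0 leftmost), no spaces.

Step 1: G0=NOT G3=NOT 0=1 G1=G0|G1=0|0=0 G2=1(const) G3=G1=0 -> 1010
Step 2: G0=NOT G3=NOT 0=1 G1=G0|G1=1|0=1 G2=1(const) G3=G1=0 -> 1110
Step 3: G0=NOT G3=NOT 0=1 G1=G0|G1=1|1=1 G2=1(const) G3=G1=1 -> 1111
Step 4: G0=NOT G3=NOT 1=0 G1=G0|G1=1|1=1 G2=1(const) G3=G1=1 -> 0111
Step 5: G0=NOT G3=NOT 1=0 G1=G0|G1=0|1=1 G2=1(const) G3=G1=1 -> 0111
Step 6: G0=NOT G3=NOT 1=0 G1=G0|G1=0|1=1 G2=1(const) G3=G1=1 -> 0111

0111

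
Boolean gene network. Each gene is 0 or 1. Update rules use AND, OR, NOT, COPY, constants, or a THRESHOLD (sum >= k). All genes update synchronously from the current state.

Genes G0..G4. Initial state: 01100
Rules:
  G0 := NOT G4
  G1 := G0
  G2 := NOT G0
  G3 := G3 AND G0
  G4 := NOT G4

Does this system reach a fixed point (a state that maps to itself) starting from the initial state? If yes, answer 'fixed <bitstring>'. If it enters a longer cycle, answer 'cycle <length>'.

Answer: cycle 2

Derivation:
Step 0: 01100
Step 1: G0=NOT G4=NOT 0=1 G1=G0=0 G2=NOT G0=NOT 0=1 G3=G3&G0=0&0=0 G4=NOT G4=NOT 0=1 -> 10101
Step 2: G0=NOT G4=NOT 1=0 G1=G0=1 G2=NOT G0=NOT 1=0 G3=G3&G0=0&1=0 G4=NOT G4=NOT 1=0 -> 01000
Step 3: G0=NOT G4=NOT 0=1 G1=G0=0 G2=NOT G0=NOT 0=1 G3=G3&G0=0&0=0 G4=NOT G4=NOT 0=1 -> 10101
Cycle of length 2 starting at step 1 -> no fixed point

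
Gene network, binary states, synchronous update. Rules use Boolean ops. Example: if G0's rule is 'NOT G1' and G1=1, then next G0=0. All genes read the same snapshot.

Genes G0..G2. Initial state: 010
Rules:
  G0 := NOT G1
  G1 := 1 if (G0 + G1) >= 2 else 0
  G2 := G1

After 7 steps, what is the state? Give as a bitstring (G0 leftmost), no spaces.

Step 1: G0=NOT G1=NOT 1=0 G1=(0+1>=2)=0 G2=G1=1 -> 001
Step 2: G0=NOT G1=NOT 0=1 G1=(0+0>=2)=0 G2=G1=0 -> 100
Step 3: G0=NOT G1=NOT 0=1 G1=(1+0>=2)=0 G2=G1=0 -> 100
Step 4: G0=NOT G1=NOT 0=1 G1=(1+0>=2)=0 G2=G1=0 -> 100
Step 5: G0=NOT G1=NOT 0=1 G1=(1+0>=2)=0 G2=G1=0 -> 100
Step 6: G0=NOT G1=NOT 0=1 G1=(1+0>=2)=0 G2=G1=0 -> 100
Step 7: G0=NOT G1=NOT 0=1 G1=(1+0>=2)=0 G2=G1=0 -> 100

100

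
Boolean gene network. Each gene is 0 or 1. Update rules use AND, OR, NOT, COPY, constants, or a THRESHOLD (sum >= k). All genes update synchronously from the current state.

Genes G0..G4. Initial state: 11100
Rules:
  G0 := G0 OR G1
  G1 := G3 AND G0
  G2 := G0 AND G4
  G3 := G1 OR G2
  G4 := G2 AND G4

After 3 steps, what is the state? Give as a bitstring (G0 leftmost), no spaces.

Step 1: G0=G0|G1=1|1=1 G1=G3&G0=0&1=0 G2=G0&G4=1&0=0 G3=G1|G2=1|1=1 G4=G2&G4=1&0=0 -> 10010
Step 2: G0=G0|G1=1|0=1 G1=G3&G0=1&1=1 G2=G0&G4=1&0=0 G3=G1|G2=0|0=0 G4=G2&G4=0&0=0 -> 11000
Step 3: G0=G0|G1=1|1=1 G1=G3&G0=0&1=0 G2=G0&G4=1&0=0 G3=G1|G2=1|0=1 G4=G2&G4=0&0=0 -> 10010

10010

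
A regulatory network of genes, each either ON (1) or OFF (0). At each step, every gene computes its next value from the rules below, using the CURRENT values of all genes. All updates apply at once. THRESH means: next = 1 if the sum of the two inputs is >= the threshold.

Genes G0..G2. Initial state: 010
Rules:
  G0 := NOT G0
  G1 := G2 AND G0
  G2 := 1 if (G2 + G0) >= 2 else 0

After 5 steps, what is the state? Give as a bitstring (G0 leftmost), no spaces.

Step 1: G0=NOT G0=NOT 0=1 G1=G2&G0=0&0=0 G2=(0+0>=2)=0 -> 100
Step 2: G0=NOT G0=NOT 1=0 G1=G2&G0=0&1=0 G2=(0+1>=2)=0 -> 000
Step 3: G0=NOT G0=NOT 0=1 G1=G2&G0=0&0=0 G2=(0+0>=2)=0 -> 100
Step 4: G0=NOT G0=NOT 1=0 G1=G2&G0=0&1=0 G2=(0+1>=2)=0 -> 000
Step 5: G0=NOT G0=NOT 0=1 G1=G2&G0=0&0=0 G2=(0+0>=2)=0 -> 100

100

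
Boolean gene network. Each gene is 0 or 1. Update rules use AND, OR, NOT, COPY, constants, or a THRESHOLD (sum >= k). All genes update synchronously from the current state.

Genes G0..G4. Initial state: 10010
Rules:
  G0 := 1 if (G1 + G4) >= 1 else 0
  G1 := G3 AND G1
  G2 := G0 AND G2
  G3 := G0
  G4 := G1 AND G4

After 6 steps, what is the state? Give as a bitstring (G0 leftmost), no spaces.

Step 1: G0=(0+0>=1)=0 G1=G3&G1=1&0=0 G2=G0&G2=1&0=0 G3=G0=1 G4=G1&G4=0&0=0 -> 00010
Step 2: G0=(0+0>=1)=0 G1=G3&G1=1&0=0 G2=G0&G2=0&0=0 G3=G0=0 G4=G1&G4=0&0=0 -> 00000
Step 3: G0=(0+0>=1)=0 G1=G3&G1=0&0=0 G2=G0&G2=0&0=0 G3=G0=0 G4=G1&G4=0&0=0 -> 00000
Step 4: G0=(0+0>=1)=0 G1=G3&G1=0&0=0 G2=G0&G2=0&0=0 G3=G0=0 G4=G1&G4=0&0=0 -> 00000
Step 5: G0=(0+0>=1)=0 G1=G3&G1=0&0=0 G2=G0&G2=0&0=0 G3=G0=0 G4=G1&G4=0&0=0 -> 00000
Step 6: G0=(0+0>=1)=0 G1=G3&G1=0&0=0 G2=G0&G2=0&0=0 G3=G0=0 G4=G1&G4=0&0=0 -> 00000

00000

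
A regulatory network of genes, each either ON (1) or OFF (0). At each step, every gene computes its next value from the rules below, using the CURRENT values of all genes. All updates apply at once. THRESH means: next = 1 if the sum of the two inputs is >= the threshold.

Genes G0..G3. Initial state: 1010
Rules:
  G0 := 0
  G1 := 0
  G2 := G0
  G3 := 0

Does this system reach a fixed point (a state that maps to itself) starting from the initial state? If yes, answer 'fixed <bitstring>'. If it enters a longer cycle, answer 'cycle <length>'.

Step 0: 1010
Step 1: G0=0(const) G1=0(const) G2=G0=1 G3=0(const) -> 0010
Step 2: G0=0(const) G1=0(const) G2=G0=0 G3=0(const) -> 0000
Step 3: G0=0(const) G1=0(const) G2=G0=0 G3=0(const) -> 0000
Fixed point reached at step 2: 0000

Answer: fixed 0000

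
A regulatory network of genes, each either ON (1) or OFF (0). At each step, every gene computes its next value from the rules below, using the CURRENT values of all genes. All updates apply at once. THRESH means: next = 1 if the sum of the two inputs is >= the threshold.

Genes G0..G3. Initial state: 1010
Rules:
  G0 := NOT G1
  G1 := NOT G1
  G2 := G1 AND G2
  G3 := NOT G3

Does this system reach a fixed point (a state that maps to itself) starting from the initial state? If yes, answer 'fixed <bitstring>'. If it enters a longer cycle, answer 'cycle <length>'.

Step 0: 1010
Step 1: G0=NOT G1=NOT 0=1 G1=NOT G1=NOT 0=1 G2=G1&G2=0&1=0 G3=NOT G3=NOT 0=1 -> 1101
Step 2: G0=NOT G1=NOT 1=0 G1=NOT G1=NOT 1=0 G2=G1&G2=1&0=0 G3=NOT G3=NOT 1=0 -> 0000
Step 3: G0=NOT G1=NOT 0=1 G1=NOT G1=NOT 0=1 G2=G1&G2=0&0=0 G3=NOT G3=NOT 0=1 -> 1101
Cycle of length 2 starting at step 1 -> no fixed point

Answer: cycle 2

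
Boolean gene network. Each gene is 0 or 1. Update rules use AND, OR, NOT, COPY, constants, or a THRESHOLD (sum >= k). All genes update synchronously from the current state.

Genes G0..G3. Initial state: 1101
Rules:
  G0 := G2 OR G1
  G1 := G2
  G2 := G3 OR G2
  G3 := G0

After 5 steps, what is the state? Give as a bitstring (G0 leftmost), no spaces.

Step 1: G0=G2|G1=0|1=1 G1=G2=0 G2=G3|G2=1|0=1 G3=G0=1 -> 1011
Step 2: G0=G2|G1=1|0=1 G1=G2=1 G2=G3|G2=1|1=1 G3=G0=1 -> 1111
Step 3: G0=G2|G1=1|1=1 G1=G2=1 G2=G3|G2=1|1=1 G3=G0=1 -> 1111
Step 4: G0=G2|G1=1|1=1 G1=G2=1 G2=G3|G2=1|1=1 G3=G0=1 -> 1111
Step 5: G0=G2|G1=1|1=1 G1=G2=1 G2=G3|G2=1|1=1 G3=G0=1 -> 1111

1111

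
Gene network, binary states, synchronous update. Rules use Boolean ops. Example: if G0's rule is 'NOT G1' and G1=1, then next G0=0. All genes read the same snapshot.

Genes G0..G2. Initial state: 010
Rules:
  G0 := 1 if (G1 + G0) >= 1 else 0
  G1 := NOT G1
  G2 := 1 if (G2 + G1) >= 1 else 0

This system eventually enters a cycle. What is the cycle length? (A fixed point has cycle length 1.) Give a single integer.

Answer: 2

Derivation:
Step 0: 010
Step 1: G0=(1+0>=1)=1 G1=NOT G1=NOT 1=0 G2=(0+1>=1)=1 -> 101
Step 2: G0=(0+1>=1)=1 G1=NOT G1=NOT 0=1 G2=(1+0>=1)=1 -> 111
Step 3: G0=(1+1>=1)=1 G1=NOT G1=NOT 1=0 G2=(1+1>=1)=1 -> 101
State from step 3 equals state from step 1 -> cycle length 2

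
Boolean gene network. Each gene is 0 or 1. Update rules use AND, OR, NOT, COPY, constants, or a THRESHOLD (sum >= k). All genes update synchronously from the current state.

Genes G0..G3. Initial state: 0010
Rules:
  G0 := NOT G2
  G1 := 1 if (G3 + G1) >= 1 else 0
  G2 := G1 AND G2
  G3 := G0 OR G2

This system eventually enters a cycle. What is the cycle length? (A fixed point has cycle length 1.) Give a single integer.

Step 0: 0010
Step 1: G0=NOT G2=NOT 1=0 G1=(0+0>=1)=0 G2=G1&G2=0&1=0 G3=G0|G2=0|1=1 -> 0001
Step 2: G0=NOT G2=NOT 0=1 G1=(1+0>=1)=1 G2=G1&G2=0&0=0 G3=G0|G2=0|0=0 -> 1100
Step 3: G0=NOT G2=NOT 0=1 G1=(0+1>=1)=1 G2=G1&G2=1&0=0 G3=G0|G2=1|0=1 -> 1101
Step 4: G0=NOT G2=NOT 0=1 G1=(1+1>=1)=1 G2=G1&G2=1&0=0 G3=G0|G2=1|0=1 -> 1101
State from step 4 equals state from step 3 -> cycle length 1

Answer: 1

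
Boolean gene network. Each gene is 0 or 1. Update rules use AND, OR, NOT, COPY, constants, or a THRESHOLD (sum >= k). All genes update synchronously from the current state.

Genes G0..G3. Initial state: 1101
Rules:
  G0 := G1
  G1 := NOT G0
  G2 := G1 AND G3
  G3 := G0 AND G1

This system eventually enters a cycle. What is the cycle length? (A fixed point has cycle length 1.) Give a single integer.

Step 0: 1101
Step 1: G0=G1=1 G1=NOT G0=NOT 1=0 G2=G1&G3=1&1=1 G3=G0&G1=1&1=1 -> 1011
Step 2: G0=G1=0 G1=NOT G0=NOT 1=0 G2=G1&G3=0&1=0 G3=G0&G1=1&0=0 -> 0000
Step 3: G0=G1=0 G1=NOT G0=NOT 0=1 G2=G1&G3=0&0=0 G3=G0&G1=0&0=0 -> 0100
Step 4: G0=G1=1 G1=NOT G0=NOT 0=1 G2=G1&G3=1&0=0 G3=G0&G1=0&1=0 -> 1100
Step 5: G0=G1=1 G1=NOT G0=NOT 1=0 G2=G1&G3=1&0=0 G3=G0&G1=1&1=1 -> 1001
Step 6: G0=G1=0 G1=NOT G0=NOT 1=0 G2=G1&G3=0&1=0 G3=G0&G1=1&0=0 -> 0000
State from step 6 equals state from step 2 -> cycle length 4

Answer: 4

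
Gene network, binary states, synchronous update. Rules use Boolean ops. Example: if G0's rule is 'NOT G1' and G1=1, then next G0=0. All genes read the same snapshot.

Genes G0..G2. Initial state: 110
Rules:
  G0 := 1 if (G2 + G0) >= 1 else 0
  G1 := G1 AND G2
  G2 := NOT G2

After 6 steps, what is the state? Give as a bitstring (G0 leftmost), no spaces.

Step 1: G0=(0+1>=1)=1 G1=G1&G2=1&0=0 G2=NOT G2=NOT 0=1 -> 101
Step 2: G0=(1+1>=1)=1 G1=G1&G2=0&1=0 G2=NOT G2=NOT 1=0 -> 100
Step 3: G0=(0+1>=1)=1 G1=G1&G2=0&0=0 G2=NOT G2=NOT 0=1 -> 101
Step 4: G0=(1+1>=1)=1 G1=G1&G2=0&1=0 G2=NOT G2=NOT 1=0 -> 100
Step 5: G0=(0+1>=1)=1 G1=G1&G2=0&0=0 G2=NOT G2=NOT 0=1 -> 101
Step 6: G0=(1+1>=1)=1 G1=G1&G2=0&1=0 G2=NOT G2=NOT 1=0 -> 100

100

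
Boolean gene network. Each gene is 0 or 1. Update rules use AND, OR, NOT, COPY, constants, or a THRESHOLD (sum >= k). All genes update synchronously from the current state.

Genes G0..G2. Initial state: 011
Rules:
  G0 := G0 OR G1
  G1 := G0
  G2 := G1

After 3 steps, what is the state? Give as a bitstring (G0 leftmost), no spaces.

Step 1: G0=G0|G1=0|1=1 G1=G0=0 G2=G1=1 -> 101
Step 2: G0=G0|G1=1|0=1 G1=G0=1 G2=G1=0 -> 110
Step 3: G0=G0|G1=1|1=1 G1=G0=1 G2=G1=1 -> 111

111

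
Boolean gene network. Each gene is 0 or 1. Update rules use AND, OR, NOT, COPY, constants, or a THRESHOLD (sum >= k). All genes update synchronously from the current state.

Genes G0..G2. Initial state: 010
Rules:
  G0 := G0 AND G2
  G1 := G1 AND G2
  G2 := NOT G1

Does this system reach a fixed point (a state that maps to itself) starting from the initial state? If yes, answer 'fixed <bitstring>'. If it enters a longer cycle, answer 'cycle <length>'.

Step 0: 010
Step 1: G0=G0&G2=0&0=0 G1=G1&G2=1&0=0 G2=NOT G1=NOT 1=0 -> 000
Step 2: G0=G0&G2=0&0=0 G1=G1&G2=0&0=0 G2=NOT G1=NOT 0=1 -> 001
Step 3: G0=G0&G2=0&1=0 G1=G1&G2=0&1=0 G2=NOT G1=NOT 0=1 -> 001
Fixed point reached at step 2: 001

Answer: fixed 001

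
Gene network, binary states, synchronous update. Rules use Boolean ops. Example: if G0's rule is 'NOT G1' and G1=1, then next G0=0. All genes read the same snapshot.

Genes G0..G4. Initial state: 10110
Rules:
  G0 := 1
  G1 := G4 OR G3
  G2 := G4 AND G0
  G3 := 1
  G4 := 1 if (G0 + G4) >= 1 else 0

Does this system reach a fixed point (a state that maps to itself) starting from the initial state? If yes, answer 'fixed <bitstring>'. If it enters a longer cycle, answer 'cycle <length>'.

Step 0: 10110
Step 1: G0=1(const) G1=G4|G3=0|1=1 G2=G4&G0=0&1=0 G3=1(const) G4=(1+0>=1)=1 -> 11011
Step 2: G0=1(const) G1=G4|G3=1|1=1 G2=G4&G0=1&1=1 G3=1(const) G4=(1+1>=1)=1 -> 11111
Step 3: G0=1(const) G1=G4|G3=1|1=1 G2=G4&G0=1&1=1 G3=1(const) G4=(1+1>=1)=1 -> 11111
Fixed point reached at step 2: 11111

Answer: fixed 11111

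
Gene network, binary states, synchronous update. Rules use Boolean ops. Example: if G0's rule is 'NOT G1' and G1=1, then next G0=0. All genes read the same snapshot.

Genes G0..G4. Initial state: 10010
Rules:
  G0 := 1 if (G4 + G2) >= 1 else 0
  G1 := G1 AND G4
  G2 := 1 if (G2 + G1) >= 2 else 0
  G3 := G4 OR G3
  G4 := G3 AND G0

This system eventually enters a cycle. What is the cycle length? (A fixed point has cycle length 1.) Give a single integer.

Answer: 2

Derivation:
Step 0: 10010
Step 1: G0=(0+0>=1)=0 G1=G1&G4=0&0=0 G2=(0+0>=2)=0 G3=G4|G3=0|1=1 G4=G3&G0=1&1=1 -> 00011
Step 2: G0=(1+0>=1)=1 G1=G1&G4=0&1=0 G2=(0+0>=2)=0 G3=G4|G3=1|1=1 G4=G3&G0=1&0=0 -> 10010
State from step 2 equals state from step 0 -> cycle length 2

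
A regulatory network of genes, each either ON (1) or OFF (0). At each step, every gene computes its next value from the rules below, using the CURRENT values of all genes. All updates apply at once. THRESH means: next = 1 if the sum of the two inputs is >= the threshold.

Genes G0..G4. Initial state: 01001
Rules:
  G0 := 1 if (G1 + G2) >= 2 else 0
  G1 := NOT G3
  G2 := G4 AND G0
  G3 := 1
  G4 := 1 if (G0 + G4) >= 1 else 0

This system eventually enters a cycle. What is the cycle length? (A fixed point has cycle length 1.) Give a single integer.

Step 0: 01001
Step 1: G0=(1+0>=2)=0 G1=NOT G3=NOT 0=1 G2=G4&G0=1&0=0 G3=1(const) G4=(0+1>=1)=1 -> 01011
Step 2: G0=(1+0>=2)=0 G1=NOT G3=NOT 1=0 G2=G4&G0=1&0=0 G3=1(const) G4=(0+1>=1)=1 -> 00011
Step 3: G0=(0+0>=2)=0 G1=NOT G3=NOT 1=0 G2=G4&G0=1&0=0 G3=1(const) G4=(0+1>=1)=1 -> 00011
State from step 3 equals state from step 2 -> cycle length 1

Answer: 1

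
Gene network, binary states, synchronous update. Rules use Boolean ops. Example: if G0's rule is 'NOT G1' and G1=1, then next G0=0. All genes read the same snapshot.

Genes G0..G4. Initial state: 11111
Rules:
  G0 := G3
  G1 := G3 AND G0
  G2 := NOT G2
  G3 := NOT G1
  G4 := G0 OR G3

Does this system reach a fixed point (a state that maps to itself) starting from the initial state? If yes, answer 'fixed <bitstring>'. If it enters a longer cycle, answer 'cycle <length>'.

Step 0: 11111
Step 1: G0=G3=1 G1=G3&G0=1&1=1 G2=NOT G2=NOT 1=0 G3=NOT G1=NOT 1=0 G4=G0|G3=1|1=1 -> 11001
Step 2: G0=G3=0 G1=G3&G0=0&1=0 G2=NOT G2=NOT 0=1 G3=NOT G1=NOT 1=0 G4=G0|G3=1|0=1 -> 00101
Step 3: G0=G3=0 G1=G3&G0=0&0=0 G2=NOT G2=NOT 1=0 G3=NOT G1=NOT 0=1 G4=G0|G3=0|0=0 -> 00010
Step 4: G0=G3=1 G1=G3&G0=1&0=0 G2=NOT G2=NOT 0=1 G3=NOT G1=NOT 0=1 G4=G0|G3=0|1=1 -> 10111
Step 5: G0=G3=1 G1=G3&G0=1&1=1 G2=NOT G2=NOT 1=0 G3=NOT G1=NOT 0=1 G4=G0|G3=1|1=1 -> 11011
Step 6: G0=G3=1 G1=G3&G0=1&1=1 G2=NOT G2=NOT 0=1 G3=NOT G1=NOT 1=0 G4=G0|G3=1|1=1 -> 11101
Step 7: G0=G3=0 G1=G3&G0=0&1=0 G2=NOT G2=NOT 1=0 G3=NOT G1=NOT 1=0 G4=G0|G3=1|0=1 -> 00001
Step 8: G0=G3=0 G1=G3&G0=0&0=0 G2=NOT G2=NOT 0=1 G3=NOT G1=NOT 0=1 G4=G0|G3=0|0=0 -> 00110
Step 9: G0=G3=1 G1=G3&G0=1&0=0 G2=NOT G2=NOT 1=0 G3=NOT G1=NOT 0=1 G4=G0|G3=0|1=1 -> 10011
Step 10: G0=G3=1 G1=G3&G0=1&1=1 G2=NOT G2=NOT 0=1 G3=NOT G1=NOT 0=1 G4=G0|G3=1|1=1 -> 11111
Cycle of length 10 starting at step 0 -> no fixed point

Answer: cycle 10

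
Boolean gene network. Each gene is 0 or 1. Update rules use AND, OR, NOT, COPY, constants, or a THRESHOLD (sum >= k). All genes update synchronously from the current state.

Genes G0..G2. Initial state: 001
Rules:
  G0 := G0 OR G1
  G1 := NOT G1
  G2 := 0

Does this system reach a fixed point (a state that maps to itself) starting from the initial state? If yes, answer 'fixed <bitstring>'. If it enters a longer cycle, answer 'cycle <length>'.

Answer: cycle 2

Derivation:
Step 0: 001
Step 1: G0=G0|G1=0|0=0 G1=NOT G1=NOT 0=1 G2=0(const) -> 010
Step 2: G0=G0|G1=0|1=1 G1=NOT G1=NOT 1=0 G2=0(const) -> 100
Step 3: G0=G0|G1=1|0=1 G1=NOT G1=NOT 0=1 G2=0(const) -> 110
Step 4: G0=G0|G1=1|1=1 G1=NOT G1=NOT 1=0 G2=0(const) -> 100
Cycle of length 2 starting at step 2 -> no fixed point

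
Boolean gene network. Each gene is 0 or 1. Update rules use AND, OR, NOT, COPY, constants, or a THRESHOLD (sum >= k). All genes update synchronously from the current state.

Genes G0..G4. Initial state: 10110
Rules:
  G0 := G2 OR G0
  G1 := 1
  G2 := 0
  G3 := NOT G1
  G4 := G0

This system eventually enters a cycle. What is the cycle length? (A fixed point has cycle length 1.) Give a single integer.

Answer: 1

Derivation:
Step 0: 10110
Step 1: G0=G2|G0=1|1=1 G1=1(const) G2=0(const) G3=NOT G1=NOT 0=1 G4=G0=1 -> 11011
Step 2: G0=G2|G0=0|1=1 G1=1(const) G2=0(const) G3=NOT G1=NOT 1=0 G4=G0=1 -> 11001
Step 3: G0=G2|G0=0|1=1 G1=1(const) G2=0(const) G3=NOT G1=NOT 1=0 G4=G0=1 -> 11001
State from step 3 equals state from step 2 -> cycle length 1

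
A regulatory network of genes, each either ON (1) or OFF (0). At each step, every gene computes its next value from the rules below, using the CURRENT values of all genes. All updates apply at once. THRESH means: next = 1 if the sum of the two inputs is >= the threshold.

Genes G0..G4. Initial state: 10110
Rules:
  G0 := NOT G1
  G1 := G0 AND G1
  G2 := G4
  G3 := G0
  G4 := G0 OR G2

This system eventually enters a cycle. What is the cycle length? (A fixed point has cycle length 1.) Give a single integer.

Answer: 1

Derivation:
Step 0: 10110
Step 1: G0=NOT G1=NOT 0=1 G1=G0&G1=1&0=0 G2=G4=0 G3=G0=1 G4=G0|G2=1|1=1 -> 10011
Step 2: G0=NOT G1=NOT 0=1 G1=G0&G1=1&0=0 G2=G4=1 G3=G0=1 G4=G0|G2=1|0=1 -> 10111
Step 3: G0=NOT G1=NOT 0=1 G1=G0&G1=1&0=0 G2=G4=1 G3=G0=1 G4=G0|G2=1|1=1 -> 10111
State from step 3 equals state from step 2 -> cycle length 1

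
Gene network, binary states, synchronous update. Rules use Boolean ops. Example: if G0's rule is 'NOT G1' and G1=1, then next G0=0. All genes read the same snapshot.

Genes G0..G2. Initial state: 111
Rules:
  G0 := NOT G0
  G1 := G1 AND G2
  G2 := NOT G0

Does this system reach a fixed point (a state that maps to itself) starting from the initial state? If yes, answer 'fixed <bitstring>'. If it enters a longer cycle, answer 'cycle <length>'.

Step 0: 111
Step 1: G0=NOT G0=NOT 1=0 G1=G1&G2=1&1=1 G2=NOT G0=NOT 1=0 -> 010
Step 2: G0=NOT G0=NOT 0=1 G1=G1&G2=1&0=0 G2=NOT G0=NOT 0=1 -> 101
Step 3: G0=NOT G0=NOT 1=0 G1=G1&G2=0&1=0 G2=NOT G0=NOT 1=0 -> 000
Step 4: G0=NOT G0=NOT 0=1 G1=G1&G2=0&0=0 G2=NOT G0=NOT 0=1 -> 101
Cycle of length 2 starting at step 2 -> no fixed point

Answer: cycle 2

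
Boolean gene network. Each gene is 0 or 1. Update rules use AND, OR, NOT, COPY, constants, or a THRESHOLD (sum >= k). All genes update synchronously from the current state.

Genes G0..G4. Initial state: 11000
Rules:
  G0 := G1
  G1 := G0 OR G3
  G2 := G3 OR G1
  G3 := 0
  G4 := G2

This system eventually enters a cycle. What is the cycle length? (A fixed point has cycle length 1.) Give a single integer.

Answer: 1

Derivation:
Step 0: 11000
Step 1: G0=G1=1 G1=G0|G3=1|0=1 G2=G3|G1=0|1=1 G3=0(const) G4=G2=0 -> 11100
Step 2: G0=G1=1 G1=G0|G3=1|0=1 G2=G3|G1=0|1=1 G3=0(const) G4=G2=1 -> 11101
Step 3: G0=G1=1 G1=G0|G3=1|0=1 G2=G3|G1=0|1=1 G3=0(const) G4=G2=1 -> 11101
State from step 3 equals state from step 2 -> cycle length 1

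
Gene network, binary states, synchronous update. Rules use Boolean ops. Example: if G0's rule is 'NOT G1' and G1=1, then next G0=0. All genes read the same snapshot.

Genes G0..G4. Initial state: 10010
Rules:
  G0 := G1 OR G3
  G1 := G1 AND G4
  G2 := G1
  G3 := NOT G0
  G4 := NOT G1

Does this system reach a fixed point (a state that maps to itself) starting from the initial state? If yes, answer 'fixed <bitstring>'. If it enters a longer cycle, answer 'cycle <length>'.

Answer: cycle 4

Derivation:
Step 0: 10010
Step 1: G0=G1|G3=0|1=1 G1=G1&G4=0&0=0 G2=G1=0 G3=NOT G0=NOT 1=0 G4=NOT G1=NOT 0=1 -> 10001
Step 2: G0=G1|G3=0|0=0 G1=G1&G4=0&1=0 G2=G1=0 G3=NOT G0=NOT 1=0 G4=NOT G1=NOT 0=1 -> 00001
Step 3: G0=G1|G3=0|0=0 G1=G1&G4=0&1=0 G2=G1=0 G3=NOT G0=NOT 0=1 G4=NOT G1=NOT 0=1 -> 00011
Step 4: G0=G1|G3=0|1=1 G1=G1&G4=0&1=0 G2=G1=0 G3=NOT G0=NOT 0=1 G4=NOT G1=NOT 0=1 -> 10011
Step 5: G0=G1|G3=0|1=1 G1=G1&G4=0&1=0 G2=G1=0 G3=NOT G0=NOT 1=0 G4=NOT G1=NOT 0=1 -> 10001
Cycle of length 4 starting at step 1 -> no fixed point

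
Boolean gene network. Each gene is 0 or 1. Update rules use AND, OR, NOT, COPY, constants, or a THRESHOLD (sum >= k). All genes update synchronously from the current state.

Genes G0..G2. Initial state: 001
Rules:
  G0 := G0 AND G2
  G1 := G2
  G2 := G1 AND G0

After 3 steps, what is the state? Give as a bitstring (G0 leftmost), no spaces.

Step 1: G0=G0&G2=0&1=0 G1=G2=1 G2=G1&G0=0&0=0 -> 010
Step 2: G0=G0&G2=0&0=0 G1=G2=0 G2=G1&G0=1&0=0 -> 000
Step 3: G0=G0&G2=0&0=0 G1=G2=0 G2=G1&G0=0&0=0 -> 000

000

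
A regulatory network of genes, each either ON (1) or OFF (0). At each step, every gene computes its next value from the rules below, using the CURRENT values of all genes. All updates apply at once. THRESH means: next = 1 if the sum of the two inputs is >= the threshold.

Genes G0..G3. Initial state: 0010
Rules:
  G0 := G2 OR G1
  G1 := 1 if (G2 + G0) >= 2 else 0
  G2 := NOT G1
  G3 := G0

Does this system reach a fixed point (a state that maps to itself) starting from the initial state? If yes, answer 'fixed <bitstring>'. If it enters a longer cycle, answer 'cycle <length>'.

Step 0: 0010
Step 1: G0=G2|G1=1|0=1 G1=(1+0>=2)=0 G2=NOT G1=NOT 0=1 G3=G0=0 -> 1010
Step 2: G0=G2|G1=1|0=1 G1=(1+1>=2)=1 G2=NOT G1=NOT 0=1 G3=G0=1 -> 1111
Step 3: G0=G2|G1=1|1=1 G1=(1+1>=2)=1 G2=NOT G1=NOT 1=0 G3=G0=1 -> 1101
Step 4: G0=G2|G1=0|1=1 G1=(0+1>=2)=0 G2=NOT G1=NOT 1=0 G3=G0=1 -> 1001
Step 5: G0=G2|G1=0|0=0 G1=(0+1>=2)=0 G2=NOT G1=NOT 0=1 G3=G0=1 -> 0011
Step 6: G0=G2|G1=1|0=1 G1=(1+0>=2)=0 G2=NOT G1=NOT 0=1 G3=G0=0 -> 1010
Cycle of length 5 starting at step 1 -> no fixed point

Answer: cycle 5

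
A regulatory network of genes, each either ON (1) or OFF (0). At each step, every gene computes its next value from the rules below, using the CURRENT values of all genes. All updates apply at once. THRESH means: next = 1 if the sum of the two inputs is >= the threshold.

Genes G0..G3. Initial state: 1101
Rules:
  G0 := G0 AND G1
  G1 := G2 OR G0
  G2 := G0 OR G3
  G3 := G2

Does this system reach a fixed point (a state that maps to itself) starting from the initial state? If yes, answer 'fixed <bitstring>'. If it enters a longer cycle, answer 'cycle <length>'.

Step 0: 1101
Step 1: G0=G0&G1=1&1=1 G1=G2|G0=0|1=1 G2=G0|G3=1|1=1 G3=G2=0 -> 1110
Step 2: G0=G0&G1=1&1=1 G1=G2|G0=1|1=1 G2=G0|G3=1|0=1 G3=G2=1 -> 1111
Step 3: G0=G0&G1=1&1=1 G1=G2|G0=1|1=1 G2=G0|G3=1|1=1 G3=G2=1 -> 1111
Fixed point reached at step 2: 1111

Answer: fixed 1111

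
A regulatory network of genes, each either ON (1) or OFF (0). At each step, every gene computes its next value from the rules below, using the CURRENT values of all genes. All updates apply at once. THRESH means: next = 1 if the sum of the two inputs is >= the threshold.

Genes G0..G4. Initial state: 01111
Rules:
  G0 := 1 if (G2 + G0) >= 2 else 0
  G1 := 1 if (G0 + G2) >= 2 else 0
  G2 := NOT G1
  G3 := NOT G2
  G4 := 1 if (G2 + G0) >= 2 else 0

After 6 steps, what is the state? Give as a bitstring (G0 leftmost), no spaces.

Step 1: G0=(1+0>=2)=0 G1=(0+1>=2)=0 G2=NOT G1=NOT 1=0 G3=NOT G2=NOT 1=0 G4=(1+0>=2)=0 -> 00000
Step 2: G0=(0+0>=2)=0 G1=(0+0>=2)=0 G2=NOT G1=NOT 0=1 G3=NOT G2=NOT 0=1 G4=(0+0>=2)=0 -> 00110
Step 3: G0=(1+0>=2)=0 G1=(0+1>=2)=0 G2=NOT G1=NOT 0=1 G3=NOT G2=NOT 1=0 G4=(1+0>=2)=0 -> 00100
Step 4: G0=(1+0>=2)=0 G1=(0+1>=2)=0 G2=NOT G1=NOT 0=1 G3=NOT G2=NOT 1=0 G4=(1+0>=2)=0 -> 00100
Step 5: G0=(1+0>=2)=0 G1=(0+1>=2)=0 G2=NOT G1=NOT 0=1 G3=NOT G2=NOT 1=0 G4=(1+0>=2)=0 -> 00100
Step 6: G0=(1+0>=2)=0 G1=(0+1>=2)=0 G2=NOT G1=NOT 0=1 G3=NOT G2=NOT 1=0 G4=(1+0>=2)=0 -> 00100

00100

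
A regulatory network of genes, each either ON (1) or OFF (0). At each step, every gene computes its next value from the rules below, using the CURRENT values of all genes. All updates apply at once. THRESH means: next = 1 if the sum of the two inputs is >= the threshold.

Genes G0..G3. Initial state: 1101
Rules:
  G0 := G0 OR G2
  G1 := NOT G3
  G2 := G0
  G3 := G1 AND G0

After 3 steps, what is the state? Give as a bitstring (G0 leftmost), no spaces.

Step 1: G0=G0|G2=1|0=1 G1=NOT G3=NOT 1=0 G2=G0=1 G3=G1&G0=1&1=1 -> 1011
Step 2: G0=G0|G2=1|1=1 G1=NOT G3=NOT 1=0 G2=G0=1 G3=G1&G0=0&1=0 -> 1010
Step 3: G0=G0|G2=1|1=1 G1=NOT G3=NOT 0=1 G2=G0=1 G3=G1&G0=0&1=0 -> 1110

1110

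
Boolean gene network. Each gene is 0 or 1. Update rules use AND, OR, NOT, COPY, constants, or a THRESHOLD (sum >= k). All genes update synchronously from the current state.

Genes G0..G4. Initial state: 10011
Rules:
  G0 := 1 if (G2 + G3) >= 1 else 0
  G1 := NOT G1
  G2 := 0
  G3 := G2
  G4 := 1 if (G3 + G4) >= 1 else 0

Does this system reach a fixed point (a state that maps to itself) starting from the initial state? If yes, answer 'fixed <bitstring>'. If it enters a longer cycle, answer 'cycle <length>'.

Answer: cycle 2

Derivation:
Step 0: 10011
Step 1: G0=(0+1>=1)=1 G1=NOT G1=NOT 0=1 G2=0(const) G3=G2=0 G4=(1+1>=1)=1 -> 11001
Step 2: G0=(0+0>=1)=0 G1=NOT G1=NOT 1=0 G2=0(const) G3=G2=0 G4=(0+1>=1)=1 -> 00001
Step 3: G0=(0+0>=1)=0 G1=NOT G1=NOT 0=1 G2=0(const) G3=G2=0 G4=(0+1>=1)=1 -> 01001
Step 4: G0=(0+0>=1)=0 G1=NOT G1=NOT 1=0 G2=0(const) G3=G2=0 G4=(0+1>=1)=1 -> 00001
Cycle of length 2 starting at step 2 -> no fixed point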